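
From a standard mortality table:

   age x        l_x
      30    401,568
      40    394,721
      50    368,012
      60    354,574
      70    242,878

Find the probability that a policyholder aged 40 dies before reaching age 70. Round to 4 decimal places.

0.3847

P(die before 70 | alive at 40) = 1 − l_70/l_40 = 1 − 242,878/394,721 = (151,843)/394,721 = 0.384684.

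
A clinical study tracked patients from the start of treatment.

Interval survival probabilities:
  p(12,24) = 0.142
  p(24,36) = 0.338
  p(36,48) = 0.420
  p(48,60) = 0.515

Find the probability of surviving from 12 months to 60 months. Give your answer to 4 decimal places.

Chaining the interval survival probabilities: 0.142 × 0.338 × 0.420 × 0.515.
= 0.010382.

0.0104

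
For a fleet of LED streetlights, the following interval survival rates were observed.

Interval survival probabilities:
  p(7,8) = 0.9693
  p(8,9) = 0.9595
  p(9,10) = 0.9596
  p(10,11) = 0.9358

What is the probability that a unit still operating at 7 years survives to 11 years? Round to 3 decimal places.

0.835

P(survive 7→11) = 0.9693 × 0.9595 × 0.9596 × 0.9358.
= 0.835173.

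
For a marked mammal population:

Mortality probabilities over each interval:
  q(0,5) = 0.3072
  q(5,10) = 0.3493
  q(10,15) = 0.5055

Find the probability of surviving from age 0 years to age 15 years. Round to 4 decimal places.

P(survive 0→15) = (1 − 0.3072) × (1 − 0.3493) × (1 − 0.5055).
= 0.6928 × 0.6507 × 0.4945 = 0.222923.

0.2229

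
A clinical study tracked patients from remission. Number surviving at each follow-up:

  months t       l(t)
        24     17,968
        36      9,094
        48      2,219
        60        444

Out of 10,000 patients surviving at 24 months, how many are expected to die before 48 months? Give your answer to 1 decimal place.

8765.0

The relevant probability is 1 − 2,219/17,968 = 0.876503.
Expected number = 10,000 × 0.876503 = 8765.0.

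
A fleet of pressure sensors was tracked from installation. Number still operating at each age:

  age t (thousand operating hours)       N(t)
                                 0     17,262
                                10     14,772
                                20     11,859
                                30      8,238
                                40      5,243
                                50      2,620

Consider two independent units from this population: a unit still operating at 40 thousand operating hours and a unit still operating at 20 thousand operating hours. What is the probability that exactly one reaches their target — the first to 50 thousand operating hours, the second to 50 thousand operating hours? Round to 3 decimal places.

0.500

p₁ = N(50)/N(40) = 2,620/5,243 = 0.499714; p₂ = N(50)/N(20) = 2,620/11,859 = 0.220929.
P(exactly one) = p₁(1−p₂) + (1−p₁)p₂ = 0.389313 + 0.110528 = 0.499840.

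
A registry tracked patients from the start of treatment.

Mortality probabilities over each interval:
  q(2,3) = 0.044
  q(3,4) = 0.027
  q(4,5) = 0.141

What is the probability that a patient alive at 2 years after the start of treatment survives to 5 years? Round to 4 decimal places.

Chaining the interval survival probabilities: (1 − 0.044) × (1 − 0.027) × (1 − 0.141).
= 0.956 × 0.973 × 0.859 = 0.799031.

0.7990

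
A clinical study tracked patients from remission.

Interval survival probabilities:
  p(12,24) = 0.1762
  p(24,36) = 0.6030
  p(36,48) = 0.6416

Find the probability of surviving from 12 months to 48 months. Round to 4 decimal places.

P(survive 12→48) = 0.1762 × 0.6030 × 0.6416.
= 0.068169.

0.0682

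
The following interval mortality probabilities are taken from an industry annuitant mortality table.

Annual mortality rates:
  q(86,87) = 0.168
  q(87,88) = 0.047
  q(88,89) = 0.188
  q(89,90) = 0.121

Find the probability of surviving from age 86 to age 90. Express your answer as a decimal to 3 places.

Survival from 86 to 90 is the product of surviving each interval: (1 − 0.168) × (1 − 0.047) × (1 − 0.188) × (1 − 0.121).
= 0.832 × 0.953 × 0.812 × 0.879 = 0.565928.

0.566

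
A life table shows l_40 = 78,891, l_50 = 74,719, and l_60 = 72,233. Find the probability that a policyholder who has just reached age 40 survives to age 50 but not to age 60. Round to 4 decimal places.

We want 10|10q40 = (l_50 − l_60)/l_40.
This is the probability of reaching 50 but not 60, conditional on being alive at 40: (l_50 − l_60) / l_40.
= (74,719 − 72,233) / 78,891 = 2,486 / 78,891 = 0.031512.

0.0315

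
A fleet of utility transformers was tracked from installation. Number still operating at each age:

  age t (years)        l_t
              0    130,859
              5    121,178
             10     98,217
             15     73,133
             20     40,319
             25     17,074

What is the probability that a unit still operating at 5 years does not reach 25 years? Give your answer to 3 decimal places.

0.859

P(fail before 25 | operational at 5) = 1 − l_25/l_5 = 1 − 17,074/121,178 = (104,104)/121,178 = 0.859100.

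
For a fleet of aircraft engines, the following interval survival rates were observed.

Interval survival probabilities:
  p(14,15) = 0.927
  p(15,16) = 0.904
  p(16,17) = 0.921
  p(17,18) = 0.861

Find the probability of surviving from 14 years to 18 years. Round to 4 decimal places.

Survival from 14 to 18 is the product of surviving each interval: 0.927 × 0.904 × 0.921 × 0.861.
= 0.664524.

0.6645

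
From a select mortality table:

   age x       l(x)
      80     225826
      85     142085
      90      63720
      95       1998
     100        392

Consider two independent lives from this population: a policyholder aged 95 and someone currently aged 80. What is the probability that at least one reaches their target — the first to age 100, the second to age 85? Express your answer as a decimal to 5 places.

0.70193

p₁ = l(100)/l(95) = 392/1998 = 0.196196; p₂ = l(85)/l(80) = 142085/225826 = 0.629179.
P(at least one) = 1 − (1−p₁)(1−p₂) = 1 − 0.803804 × 0.370821 = 0.701933.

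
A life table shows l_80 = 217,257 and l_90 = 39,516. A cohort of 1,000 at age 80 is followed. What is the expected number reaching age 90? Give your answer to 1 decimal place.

181.9

The relevant probability is 39,516/217,257 = 0.181886.
Expected number = 1,000 × 0.181886 = 181.9.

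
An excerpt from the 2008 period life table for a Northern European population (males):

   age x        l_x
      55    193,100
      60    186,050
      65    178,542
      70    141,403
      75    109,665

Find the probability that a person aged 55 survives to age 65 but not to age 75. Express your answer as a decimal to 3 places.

We want 10|10q55 = (l_65 − l_75)/l_55.
This is the probability of reaching 65 but not 75, conditional on being alive at 55: (l_65 − l_75) / l_55.
= (178,542 − 109,665) / 193,100 = 68,877 / 193,100 = 0.356691.

0.357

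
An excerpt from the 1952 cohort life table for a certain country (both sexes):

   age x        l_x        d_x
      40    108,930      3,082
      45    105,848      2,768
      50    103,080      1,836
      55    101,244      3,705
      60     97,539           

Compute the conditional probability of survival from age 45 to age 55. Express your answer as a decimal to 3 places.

0.957

The conditional survival probability is l_55/l_45 = 101,244/105,848 = 0.956504.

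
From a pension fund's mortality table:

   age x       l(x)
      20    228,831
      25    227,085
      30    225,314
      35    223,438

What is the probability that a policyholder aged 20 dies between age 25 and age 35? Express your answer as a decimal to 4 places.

0.0159

This is the probability of reaching 25 but not 35, conditional on being alive at 20: (l(25) − l(35)) / l(20).
= (227,085 − 223,438) / 228,831 = 3,647 / 228,831 = 0.015938.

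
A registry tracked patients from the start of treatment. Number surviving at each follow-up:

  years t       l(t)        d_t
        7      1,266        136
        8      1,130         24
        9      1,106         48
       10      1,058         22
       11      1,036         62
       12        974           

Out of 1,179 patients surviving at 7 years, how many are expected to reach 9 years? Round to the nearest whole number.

1030

The relevant probability is 1,106/1,266 = 0.873618.
Expected number = 1,179 × 0.873618 = 1030.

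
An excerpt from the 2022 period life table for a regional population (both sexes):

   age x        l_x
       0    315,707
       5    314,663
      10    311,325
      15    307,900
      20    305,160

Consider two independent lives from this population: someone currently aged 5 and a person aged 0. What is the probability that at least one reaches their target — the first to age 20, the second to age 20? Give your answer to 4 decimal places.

p₁ = l_20/l_5 = 305,160/314,663 = 0.969799; p₂ = l_20/l_0 = 305,160/315,707 = 0.966592.
P(at least one) = 1 − (1−p₁)(1−p₂) = 1 − 0.030201 × 0.033408 = 0.998991.

0.9990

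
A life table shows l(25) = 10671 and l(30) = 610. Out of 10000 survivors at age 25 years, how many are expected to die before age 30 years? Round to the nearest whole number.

9428

The relevant probability is 1 − 610/10671 = 0.942836.
Expected number = 10000 × 0.942836 = 9428.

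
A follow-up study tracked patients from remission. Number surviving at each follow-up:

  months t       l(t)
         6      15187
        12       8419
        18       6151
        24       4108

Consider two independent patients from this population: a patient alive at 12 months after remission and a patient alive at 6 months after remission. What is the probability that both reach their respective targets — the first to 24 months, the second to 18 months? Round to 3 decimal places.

0.198

p₁ = l(24)/l(12) = 4108/8419 = 0.487944; p₂ = l(18)/l(6) = 6151/15187 = 0.405017.
P(both) = p₁ × p₂ = 0.487944 × 0.405017 = 0.197626.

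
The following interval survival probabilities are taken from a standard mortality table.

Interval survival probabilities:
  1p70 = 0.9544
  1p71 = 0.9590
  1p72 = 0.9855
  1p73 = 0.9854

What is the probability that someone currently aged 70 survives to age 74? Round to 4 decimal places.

Survival from 70 to 74 is the product of surviving each interval: 0.9544 × 0.9590 × 0.9855 × 0.9854.
= 0.888829.

0.8888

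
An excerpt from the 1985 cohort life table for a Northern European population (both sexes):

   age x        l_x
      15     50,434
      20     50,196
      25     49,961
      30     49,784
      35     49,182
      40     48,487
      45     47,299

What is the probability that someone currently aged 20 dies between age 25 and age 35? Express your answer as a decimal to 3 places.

This is the probability of reaching 25 but not 35, conditional on being alive at 20: (l_25 − l_35) / l_20.
= (49,961 − 49,182) / 50,196 = 779 / 50,196 = 0.015519.

0.016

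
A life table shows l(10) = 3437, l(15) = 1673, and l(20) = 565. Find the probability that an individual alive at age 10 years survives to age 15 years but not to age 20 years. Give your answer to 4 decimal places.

This is the probability of reaching 15 but not 20, conditional on being alive at 10: (l(15) − l(20)) / l(10).
= (1673 − 565) / 3437 = 1108 / 3437 = 0.322374.

0.3224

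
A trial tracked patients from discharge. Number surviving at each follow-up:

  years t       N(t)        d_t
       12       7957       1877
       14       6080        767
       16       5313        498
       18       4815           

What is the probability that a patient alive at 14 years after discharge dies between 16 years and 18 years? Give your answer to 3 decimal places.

0.082

This is the probability of reaching 16 but not 18, conditional on being alive at 14: (N(16) − N(18)) / N(14).
= (5313 − 4815) / 6080 = 498 / 6080 = 0.081908.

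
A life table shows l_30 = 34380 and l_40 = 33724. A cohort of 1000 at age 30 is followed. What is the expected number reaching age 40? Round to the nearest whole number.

The relevant probability is 33724/34380 = 0.980919.
Expected number = 1000 × 0.980919 = 981.

981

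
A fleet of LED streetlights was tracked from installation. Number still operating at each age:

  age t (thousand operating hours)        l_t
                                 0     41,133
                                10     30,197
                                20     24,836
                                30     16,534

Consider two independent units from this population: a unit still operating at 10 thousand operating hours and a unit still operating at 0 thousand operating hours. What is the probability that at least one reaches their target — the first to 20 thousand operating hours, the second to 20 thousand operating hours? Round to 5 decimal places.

0.92966

p₁ = l_20/l_10 = 24,836/30,197 = 0.822466; p₂ = l_20/l_0 = 24,836/41,133 = 0.603797.
P(at least one) = 1 − (1−p₁)(1−p₂) = 1 − 0.177534 × 0.396203 = 0.929660.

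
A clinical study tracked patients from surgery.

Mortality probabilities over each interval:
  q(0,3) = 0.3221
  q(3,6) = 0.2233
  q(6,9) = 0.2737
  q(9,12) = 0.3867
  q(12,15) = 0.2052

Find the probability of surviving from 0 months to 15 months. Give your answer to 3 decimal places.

0.186

P(survive 0→15) = (1 − 0.3221) × (1 − 0.2233) × (1 − 0.2737) × (1 − 0.3867) × (1 − 0.2052).
= 0.6779 × 0.7767 × 0.7263 × 0.6133 × 0.7948 = 0.186409.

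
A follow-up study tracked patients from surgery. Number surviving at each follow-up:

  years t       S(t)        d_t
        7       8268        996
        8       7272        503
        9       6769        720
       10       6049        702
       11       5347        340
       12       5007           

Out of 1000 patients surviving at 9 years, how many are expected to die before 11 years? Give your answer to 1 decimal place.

210.1

The relevant probability is 1 − 5347/6769 = 0.210075.
Expected number = 1000 × 0.210075 = 210.1.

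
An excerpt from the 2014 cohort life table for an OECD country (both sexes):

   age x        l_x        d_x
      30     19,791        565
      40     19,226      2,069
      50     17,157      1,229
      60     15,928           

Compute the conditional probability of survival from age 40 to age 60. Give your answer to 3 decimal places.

0.828

The conditional survival probability is l_60/l_40 = 15,928/19,226 = 0.828461.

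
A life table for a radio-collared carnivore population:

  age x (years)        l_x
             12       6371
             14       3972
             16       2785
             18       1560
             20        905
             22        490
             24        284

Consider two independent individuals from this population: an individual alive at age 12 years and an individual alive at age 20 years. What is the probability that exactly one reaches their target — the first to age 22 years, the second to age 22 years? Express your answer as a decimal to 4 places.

0.5351

p₁ = l_22/l_12 = 490/6371 = 0.076911; p₂ = l_22/l_20 = 490/905 = 0.541436.
P(exactly one) = p₁(1−p₂) + (1−p₁)p₂ = 0.035269 + 0.499794 = 0.535062.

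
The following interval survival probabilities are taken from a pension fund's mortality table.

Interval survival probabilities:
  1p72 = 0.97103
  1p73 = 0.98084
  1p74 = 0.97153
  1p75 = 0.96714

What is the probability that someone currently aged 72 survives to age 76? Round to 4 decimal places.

0.8949

The overall survival probability is 0.97103 × 0.98084 × 0.97153 × 0.96714.
= 0.894904.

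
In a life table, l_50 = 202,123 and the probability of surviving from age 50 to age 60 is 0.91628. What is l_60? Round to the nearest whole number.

l_60 = l_50 × p = 202,123 × 0.91628 = 185201.

185201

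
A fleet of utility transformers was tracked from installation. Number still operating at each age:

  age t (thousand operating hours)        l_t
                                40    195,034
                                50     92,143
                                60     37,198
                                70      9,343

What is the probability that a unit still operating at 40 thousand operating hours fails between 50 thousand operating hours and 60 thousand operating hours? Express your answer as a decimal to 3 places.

0.282

This is the probability of reaching 50 but not 60, conditional on being operational at 40: (l_50 − l_60) / l_40.
= (92,143 − 37,198) / 195,034 = 54,945 / 195,034 = 0.281720.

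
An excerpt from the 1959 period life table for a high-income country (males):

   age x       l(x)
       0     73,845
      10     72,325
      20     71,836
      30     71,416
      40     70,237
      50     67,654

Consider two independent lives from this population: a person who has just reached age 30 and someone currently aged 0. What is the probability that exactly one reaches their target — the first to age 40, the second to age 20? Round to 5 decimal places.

p₁ = l(40)/l(30) = 70,237/71,416 = 0.983491; p₂ = l(20)/l(0) = 71,836/73,845 = 0.972794.
P(exactly one) = p₁(1−p₂) + (1−p₁)p₂ = 0.026757 + 0.016060 = 0.042817.

0.04282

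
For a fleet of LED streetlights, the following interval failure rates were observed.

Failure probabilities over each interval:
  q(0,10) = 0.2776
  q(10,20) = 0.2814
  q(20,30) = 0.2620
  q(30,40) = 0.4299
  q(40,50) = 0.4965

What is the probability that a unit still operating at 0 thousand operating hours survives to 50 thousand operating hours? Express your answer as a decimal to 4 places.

0.1100

The overall survival probability is (1 − 0.2776) × (1 − 0.2814) × (1 − 0.2620) × (1 − 0.4299) × (1 − 0.4965).
= 0.7224 × 0.7186 × 0.7380 × 0.5701 × 0.5035 = 0.109969.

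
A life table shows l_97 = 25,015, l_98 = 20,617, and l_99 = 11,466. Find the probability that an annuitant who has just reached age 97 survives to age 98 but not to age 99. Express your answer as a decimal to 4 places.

This is the probability of reaching 98 but not 99, conditional on being alive at 97: (l_98 − l_99) / l_97.
= (20,617 − 11,466) / 25,015 = 9,151 / 25,015 = 0.365821.

0.3658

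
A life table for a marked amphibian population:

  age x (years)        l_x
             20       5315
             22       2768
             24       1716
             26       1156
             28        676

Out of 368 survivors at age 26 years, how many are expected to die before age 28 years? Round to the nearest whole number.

153

The relevant probability is 1 − 676/1156 = 0.415225.
Expected number = 368 × 0.415225 = 153.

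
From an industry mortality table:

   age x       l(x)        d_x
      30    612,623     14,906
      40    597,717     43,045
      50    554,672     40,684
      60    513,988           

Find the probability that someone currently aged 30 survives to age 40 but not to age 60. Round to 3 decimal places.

This is the probability of reaching 40 but not 60, conditional on being alive at 30: (l(40) − l(60)) / l(30).
= (597,717 − 513,988) / 612,623 = 83,729 / 612,623 = 0.136673.

0.137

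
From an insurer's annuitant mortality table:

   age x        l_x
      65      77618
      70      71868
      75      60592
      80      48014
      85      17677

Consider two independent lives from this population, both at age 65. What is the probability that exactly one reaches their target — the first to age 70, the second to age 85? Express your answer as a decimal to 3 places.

p₁ = l_70/l_65 = 71868/77618 = 0.925919; p₂ = l_85/l_65 = 17677/77618 = 0.227744.
P(exactly one) = p₁(1−p₂) + (1−p₁)p₂ = 0.715047 + 0.016872 = 0.731918.

0.732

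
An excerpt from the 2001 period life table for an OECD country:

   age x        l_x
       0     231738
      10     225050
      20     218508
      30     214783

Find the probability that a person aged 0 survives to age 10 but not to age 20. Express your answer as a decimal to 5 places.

We want 10|10q0 = (l_10 − l_20)/l_0.
This is the probability of reaching 10 but not 20, conditional on being alive at 0: (l_10 − l_20) / l_0.
= (225050 − 218508) / 231738 = 6542 / 231738 = 0.028230.

0.02823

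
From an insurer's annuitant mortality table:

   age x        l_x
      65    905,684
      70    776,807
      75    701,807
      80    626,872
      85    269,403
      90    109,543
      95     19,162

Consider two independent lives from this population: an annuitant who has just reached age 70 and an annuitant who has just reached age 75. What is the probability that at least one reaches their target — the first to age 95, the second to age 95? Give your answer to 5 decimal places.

0.05130

p₁ = l_95/l_70 = 19,162/776,807 = 0.024668; p₂ = l_95/l_75 = 19,162/701,807 = 0.027304.
P(at least one) = 1 − (1−p₁)(1−p₂) = 1 − 0.975332 × 0.972696 = 0.051298.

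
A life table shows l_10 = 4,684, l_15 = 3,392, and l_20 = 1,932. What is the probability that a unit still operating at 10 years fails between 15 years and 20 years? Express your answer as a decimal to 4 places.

This is the probability of reaching 15 but not 20, conditional on being operational at 10: (l_15 − l_20) / l_10.
= (3,392 − 1,932) / 4,684 = 1,460 / 4,684 = 0.311699.

0.3117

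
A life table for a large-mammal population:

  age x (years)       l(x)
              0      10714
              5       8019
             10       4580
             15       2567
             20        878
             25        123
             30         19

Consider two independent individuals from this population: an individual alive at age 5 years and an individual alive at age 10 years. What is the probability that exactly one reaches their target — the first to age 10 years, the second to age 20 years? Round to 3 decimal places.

0.544

p₁ = l(10)/l(5) = 4580/8019 = 0.571144; p₂ = l(20)/l(10) = 878/4580 = 0.191703.
P(exactly one) = p₁(1−p₂) + (1−p₁)p₂ = 0.461654 + 0.082213 = 0.543867.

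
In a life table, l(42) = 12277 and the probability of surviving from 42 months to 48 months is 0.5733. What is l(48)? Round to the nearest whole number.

7038

l(48) = l(42) × p = 12277 × 0.5733 = 7038.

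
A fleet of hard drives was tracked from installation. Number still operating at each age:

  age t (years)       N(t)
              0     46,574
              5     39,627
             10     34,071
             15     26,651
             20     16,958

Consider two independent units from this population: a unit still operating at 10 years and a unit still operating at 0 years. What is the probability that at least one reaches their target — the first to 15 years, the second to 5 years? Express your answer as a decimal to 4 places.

p₁ = N(15)/N(10) = 26,651/34,071 = 0.782219; p₂ = N(5)/N(0) = 39,627/46,574 = 0.850840.
P(at least one) = 1 − (1−p₁)(1−p₂) = 1 − 0.217781 × 0.149160 = 0.967516.

0.9675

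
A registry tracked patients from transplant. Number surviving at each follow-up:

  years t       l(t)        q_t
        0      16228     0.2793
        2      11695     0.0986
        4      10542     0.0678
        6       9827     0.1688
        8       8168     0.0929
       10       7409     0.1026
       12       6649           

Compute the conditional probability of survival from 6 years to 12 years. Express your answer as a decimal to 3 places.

0.677

The conditional survival probability is l(12)/l(6) = 6649/9827 = 0.676605.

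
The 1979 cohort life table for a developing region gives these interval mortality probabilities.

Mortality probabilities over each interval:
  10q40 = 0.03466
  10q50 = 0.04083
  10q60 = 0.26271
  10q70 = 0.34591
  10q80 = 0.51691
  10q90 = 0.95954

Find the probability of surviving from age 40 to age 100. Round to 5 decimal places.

Chaining the interval survival probabilities: (1 − 0.03466) × (1 − 0.04083) × (1 − 0.26271) × (1 − 0.34591) × (1 − 0.51691) × (1 − 0.95954).
= 0.96534 × 0.95917 × 0.73729 × 0.65409 × 0.48309 × 0.04046 = 0.008728.

0.00873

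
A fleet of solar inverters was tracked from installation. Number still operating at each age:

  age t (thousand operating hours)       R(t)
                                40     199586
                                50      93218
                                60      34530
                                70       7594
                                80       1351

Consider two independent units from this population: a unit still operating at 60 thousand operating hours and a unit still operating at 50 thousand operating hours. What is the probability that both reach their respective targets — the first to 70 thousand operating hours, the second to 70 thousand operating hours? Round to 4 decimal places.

p₁ = R(70)/R(60) = 7594/34530 = 0.219925; p₂ = R(70)/R(50) = 7594/93218 = 0.081465.
P(both) = p₁ × p₂ = 0.219925 × 0.081465 = 0.017916.

0.0179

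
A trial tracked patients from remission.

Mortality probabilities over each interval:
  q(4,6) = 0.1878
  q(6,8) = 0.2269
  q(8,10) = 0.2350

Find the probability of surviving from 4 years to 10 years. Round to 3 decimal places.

0.480

P(survive 4→10) = (1 − 0.1878) × (1 − 0.2269) × (1 − 0.2350).
= 0.8122 × 0.7731 × 0.7650 = 0.480353.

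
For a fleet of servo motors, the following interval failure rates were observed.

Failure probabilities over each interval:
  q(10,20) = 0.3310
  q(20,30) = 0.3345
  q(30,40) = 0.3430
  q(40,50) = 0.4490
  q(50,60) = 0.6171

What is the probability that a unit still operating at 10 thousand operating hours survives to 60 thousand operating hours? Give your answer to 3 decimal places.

0.062

Survival from 10 to 60 is the product of surviving each interval: (1 − 0.3310) × (1 − 0.3345) × (1 − 0.3430) × (1 − 0.4490) × (1 − 0.6171).
= 0.6690 × 0.6655 × 0.6570 × 0.5510 × 0.3829 = 0.061713.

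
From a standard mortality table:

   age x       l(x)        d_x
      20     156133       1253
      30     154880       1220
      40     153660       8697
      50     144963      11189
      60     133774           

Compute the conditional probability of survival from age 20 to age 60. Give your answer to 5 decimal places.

0.85680

The conditional survival probability is l(60)/l(20) = 133774/156133 = 0.856795.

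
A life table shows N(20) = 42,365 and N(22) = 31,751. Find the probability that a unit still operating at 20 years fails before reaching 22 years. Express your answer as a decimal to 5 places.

P(fail before 22 | operational at 20) = 1 − N(22)/N(20) = 1 − 31,751/42,365 = (10,614)/42,365 = 0.250537.

0.25054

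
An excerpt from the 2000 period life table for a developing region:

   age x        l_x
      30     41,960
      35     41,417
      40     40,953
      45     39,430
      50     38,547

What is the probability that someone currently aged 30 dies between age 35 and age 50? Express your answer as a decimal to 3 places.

0.068

We want 5|15q30 = (l_35 − l_50)/l_30.
This is the probability of reaching 35 but not 50, conditional on being alive at 30: (l_35 − l_50) / l_30.
= (41,417 − 38,547) / 41,960 = 2,870 / 41,960 = 0.068398.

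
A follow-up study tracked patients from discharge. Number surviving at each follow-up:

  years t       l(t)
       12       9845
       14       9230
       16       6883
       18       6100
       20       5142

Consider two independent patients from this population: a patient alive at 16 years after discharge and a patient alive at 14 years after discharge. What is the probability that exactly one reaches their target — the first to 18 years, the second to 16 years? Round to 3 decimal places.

0.310

p₁ = l(18)/l(16) = 6100/6883 = 0.886241; p₂ = l(16)/l(14) = 6883/9230 = 0.745720.
P(exactly one) = p₁(1−p₂) + (1−p₁)p₂ = 0.225353 + 0.084832 = 0.310186.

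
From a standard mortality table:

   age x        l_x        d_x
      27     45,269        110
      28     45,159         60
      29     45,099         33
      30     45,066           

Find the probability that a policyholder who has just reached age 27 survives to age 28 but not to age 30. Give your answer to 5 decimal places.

We want 1|2q27 = (l_28 − l_30)/l_27.
This is the probability of reaching 28 but not 30, conditional on being alive at 27: (l_28 − l_30) / l_27.
= (45,159 − 45,066) / 45,269 = 93 / 45,269 = 0.002054.

0.00205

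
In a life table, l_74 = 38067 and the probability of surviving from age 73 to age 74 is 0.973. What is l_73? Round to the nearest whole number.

l_73 = l_74 / p = 38067 / 0.973 = 39123.

39123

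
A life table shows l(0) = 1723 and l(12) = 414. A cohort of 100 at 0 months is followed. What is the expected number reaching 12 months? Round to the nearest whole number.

The relevant probability is 414/1723 = 0.240279.
Expected number = 100 × 0.240279 = 24.

24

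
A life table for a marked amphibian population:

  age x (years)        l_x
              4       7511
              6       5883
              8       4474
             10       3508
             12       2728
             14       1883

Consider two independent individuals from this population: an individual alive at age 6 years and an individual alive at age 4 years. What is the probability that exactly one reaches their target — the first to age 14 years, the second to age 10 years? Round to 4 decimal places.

p₁ = l_14/l_6 = 1883/5883 = 0.320075; p₂ = l_10/l_4 = 3508/7511 = 0.467048.
P(exactly one) = p₁(1−p₂) + (1−p₁)p₂ = 0.170585 + 0.317558 = 0.488142.

0.4881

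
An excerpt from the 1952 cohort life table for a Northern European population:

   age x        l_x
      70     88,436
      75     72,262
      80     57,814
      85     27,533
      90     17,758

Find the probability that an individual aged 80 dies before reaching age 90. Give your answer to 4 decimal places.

P(die before 90 | alive at 80) = 1 − l_90/l_80 = 1 − 17,758/57,814 = (40,056)/57,814 = 0.692843.

0.6928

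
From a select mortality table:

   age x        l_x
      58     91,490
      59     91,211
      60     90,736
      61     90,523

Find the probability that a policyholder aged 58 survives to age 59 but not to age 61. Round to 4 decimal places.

We want 1|2q58 = (l_59 − l_61)/l_58.
This is the probability of reaching 59 but not 61, conditional on being alive at 58: (l_59 − l_61) / l_58.
= (91,211 − 90,523) / 91,490 = 688 / 91,490 = 0.007520.

0.0075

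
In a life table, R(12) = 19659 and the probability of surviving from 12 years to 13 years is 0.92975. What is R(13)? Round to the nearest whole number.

R(13) = R(12) × p = 19659 × 0.92975 = 18278.

18278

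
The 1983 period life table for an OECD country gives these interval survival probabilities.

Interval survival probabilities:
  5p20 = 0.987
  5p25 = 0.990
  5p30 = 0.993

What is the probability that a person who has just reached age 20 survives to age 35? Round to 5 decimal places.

Survival from 20 to 35 is the product of surviving each interval: 0.987 × 0.990 × 0.993.
= 0.970290.

0.97029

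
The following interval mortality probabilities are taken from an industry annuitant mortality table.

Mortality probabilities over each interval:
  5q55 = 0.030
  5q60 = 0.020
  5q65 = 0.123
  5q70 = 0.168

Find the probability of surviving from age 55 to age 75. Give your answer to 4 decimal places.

0.6936

Chaining the interval survival probabilities: (1 − 0.030) × (1 − 0.020) × (1 − 0.123) × (1 − 0.168).
= 0.970 × 0.980 × 0.877 × 0.832 = 0.693619.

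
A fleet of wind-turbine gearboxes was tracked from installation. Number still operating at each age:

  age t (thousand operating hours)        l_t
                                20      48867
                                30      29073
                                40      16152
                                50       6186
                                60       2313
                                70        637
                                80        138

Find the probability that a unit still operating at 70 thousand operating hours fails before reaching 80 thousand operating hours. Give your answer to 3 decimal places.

0.783

P(fail before 80 | operational at 70) = 1 − l_80/l_70 = 1 − 138/637 = (499)/637 = 0.783359.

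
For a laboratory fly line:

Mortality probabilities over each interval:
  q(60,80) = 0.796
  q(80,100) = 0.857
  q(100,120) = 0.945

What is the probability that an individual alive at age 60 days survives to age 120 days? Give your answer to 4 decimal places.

P(survive 60→120) = (1 − 0.796) × (1 − 0.857) × (1 − 0.945).
= 0.204 × 0.143 × 0.055 = 0.001604.

0.0016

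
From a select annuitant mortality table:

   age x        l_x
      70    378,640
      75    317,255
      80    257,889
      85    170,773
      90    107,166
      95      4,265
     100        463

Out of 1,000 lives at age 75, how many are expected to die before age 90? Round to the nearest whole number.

662

The relevant probability is 1 − 107,166/317,255 = 0.662209.
Expected number = 1,000 × 0.662209 = 662.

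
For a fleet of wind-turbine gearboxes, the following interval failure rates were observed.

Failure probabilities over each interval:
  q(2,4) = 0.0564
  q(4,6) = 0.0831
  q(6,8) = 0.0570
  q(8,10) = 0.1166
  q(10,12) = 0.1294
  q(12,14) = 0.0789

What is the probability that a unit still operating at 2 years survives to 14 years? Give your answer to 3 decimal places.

Survival from 2 to 14 is the product of surviving each interval: (1 − 0.0564) × (1 − 0.0831) × (1 − 0.0570) × (1 − 0.1166) × (1 − 0.1294) × (1 − 0.0789).
= 0.9436 × 0.9169 × 0.9430 × 0.8834 × 0.8706 × 0.9211 = 0.577969.

0.578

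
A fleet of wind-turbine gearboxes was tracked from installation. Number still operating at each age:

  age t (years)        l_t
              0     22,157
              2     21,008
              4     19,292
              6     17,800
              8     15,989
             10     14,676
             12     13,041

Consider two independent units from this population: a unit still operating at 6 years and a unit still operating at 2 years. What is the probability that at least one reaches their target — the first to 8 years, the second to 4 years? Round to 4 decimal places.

0.9917

p₁ = l_8/l_6 = 15,989/17,800 = 0.898258; p₂ = l_4/l_2 = 19,292/21,008 = 0.918317.
P(at least one) = 1 − (1−p₁)(1−p₂) = 1 − 0.101742 × 0.081683 = 0.991689.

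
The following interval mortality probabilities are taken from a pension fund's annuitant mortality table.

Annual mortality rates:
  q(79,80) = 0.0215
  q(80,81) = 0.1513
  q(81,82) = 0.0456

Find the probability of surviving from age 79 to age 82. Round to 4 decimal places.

P(survive 79→82) = (1 − 0.0215) × (1 − 0.1513) × (1 − 0.0456).
= 0.9785 × 0.8487 × 0.9544 = 0.792584.

0.7926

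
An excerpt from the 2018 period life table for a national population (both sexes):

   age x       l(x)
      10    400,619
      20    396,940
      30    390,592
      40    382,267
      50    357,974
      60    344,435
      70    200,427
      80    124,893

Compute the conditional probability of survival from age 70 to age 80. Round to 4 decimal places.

0.6231

The conditional survival probability is l(80)/l(70) = 124,893/200,427 = 0.623135.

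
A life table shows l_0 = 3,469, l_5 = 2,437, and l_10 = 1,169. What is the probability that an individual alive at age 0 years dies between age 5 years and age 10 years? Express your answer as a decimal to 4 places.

This is the probability of reaching 5 but not 10, conditional on being alive at 0: (l_5 − l_10) / l_0.
= (2,437 − 1,169) / 3,469 = 1,268 / 3,469 = 0.365523.

0.3655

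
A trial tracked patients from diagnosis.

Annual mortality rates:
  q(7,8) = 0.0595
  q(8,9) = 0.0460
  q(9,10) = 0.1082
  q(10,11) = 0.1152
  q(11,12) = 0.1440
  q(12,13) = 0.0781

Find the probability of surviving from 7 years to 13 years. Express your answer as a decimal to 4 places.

Survival from 7 to 13 is the product of surviving each interval: (1 − 0.0595) × (1 − 0.0460) × (1 − 0.1082) × (1 − 0.1152) × (1 − 0.1440) × (1 − 0.0781).
= 0.9405 × 0.9540 × 0.8918 × 0.8848 × 0.8560 × 0.9219 = 0.558698.

0.5587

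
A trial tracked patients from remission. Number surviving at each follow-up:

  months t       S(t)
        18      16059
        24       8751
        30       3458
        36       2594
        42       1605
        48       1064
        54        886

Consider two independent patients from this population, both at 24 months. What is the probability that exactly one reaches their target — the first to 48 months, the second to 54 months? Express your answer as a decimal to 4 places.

0.1982

p₁ = S(48)/S(24) = 1064/8751 = 0.121586; p₂ = S(54)/S(24) = 886/8751 = 0.101246.
P(exactly one) = p₁(1−p₂) + (1−p₁)p₂ = 0.109276 + 0.088936 = 0.198212.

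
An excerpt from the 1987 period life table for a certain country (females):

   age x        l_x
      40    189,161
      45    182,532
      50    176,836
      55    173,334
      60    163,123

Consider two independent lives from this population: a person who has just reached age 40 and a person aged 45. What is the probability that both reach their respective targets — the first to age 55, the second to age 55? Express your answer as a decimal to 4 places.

0.8702

p₁ = l_55/l_40 = 173,334/189,161 = 0.916331; p₂ = l_55/l_45 = 173,334/182,532 = 0.949609.
P(both) = p₁ × p₂ = 0.916331 × 0.949609 = 0.870156.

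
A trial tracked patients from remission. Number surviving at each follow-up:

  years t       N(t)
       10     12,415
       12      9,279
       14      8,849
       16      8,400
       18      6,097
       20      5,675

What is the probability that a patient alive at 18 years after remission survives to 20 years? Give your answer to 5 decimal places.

0.93079

The conditional survival probability is N(20)/N(18) = 5,675/6,097 = 0.930786.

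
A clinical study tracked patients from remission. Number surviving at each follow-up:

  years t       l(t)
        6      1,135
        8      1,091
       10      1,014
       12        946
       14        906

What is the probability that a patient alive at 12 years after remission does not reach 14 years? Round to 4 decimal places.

P(die before 14 | alive at 12) = 1 − l(14)/l(12) = 1 − 906/946 = (40)/946 = 0.042283.

0.0423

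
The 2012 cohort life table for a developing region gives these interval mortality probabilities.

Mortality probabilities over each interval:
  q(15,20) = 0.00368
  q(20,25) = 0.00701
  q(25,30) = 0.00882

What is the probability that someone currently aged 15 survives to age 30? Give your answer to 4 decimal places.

Chaining the interval survival probabilities: (1 − 0.00368) × (1 − 0.00701) × (1 − 0.00882).
= 0.99632 × 0.99299 × 0.99118 = 0.980610.

0.9806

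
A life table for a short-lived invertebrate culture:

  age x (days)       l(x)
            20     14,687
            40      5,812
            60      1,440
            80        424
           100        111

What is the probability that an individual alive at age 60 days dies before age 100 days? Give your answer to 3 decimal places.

0.923

P(die before 100 | alive at 60) = 1 − l(100)/l(60) = 1 − 111/1,440 = (1,329)/1,440 = 0.922917.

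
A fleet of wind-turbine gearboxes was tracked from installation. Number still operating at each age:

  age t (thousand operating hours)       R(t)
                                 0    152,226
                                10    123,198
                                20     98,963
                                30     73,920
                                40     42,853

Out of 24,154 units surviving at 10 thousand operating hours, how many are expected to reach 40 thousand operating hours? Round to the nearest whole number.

The relevant probability is 42,853/123,198 = 0.347838.
Expected number = 24,154 × 0.347838 = 8402.

8402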